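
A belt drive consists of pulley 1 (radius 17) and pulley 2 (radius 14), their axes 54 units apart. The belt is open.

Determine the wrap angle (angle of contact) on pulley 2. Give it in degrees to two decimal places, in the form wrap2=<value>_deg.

open belt: β = asin((r2−r1)/C) = asin(-3/54) = -3.1847°
wrap1 = π − 2β = 186.3695°
wrap2 = π + 2β = 173.6305°

wrap2=173.63_deg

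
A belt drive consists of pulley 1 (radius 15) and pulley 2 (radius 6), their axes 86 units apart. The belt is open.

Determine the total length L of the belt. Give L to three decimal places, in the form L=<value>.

open belt: β = asin((r2−r1)/C) = asin(-9/86) = -6.0071°
wrap1 = π − 2β = 192.0141°
wrap2 = π + 2β = 167.9859°
tangent length = C·cosβ = 85.5278
L = r1·wrap1 + r2·wrap2 + 2·C·cosβ = 15·3.3513 + 6·2.9319 + 2·85.5278 = 238.9162

L=238.916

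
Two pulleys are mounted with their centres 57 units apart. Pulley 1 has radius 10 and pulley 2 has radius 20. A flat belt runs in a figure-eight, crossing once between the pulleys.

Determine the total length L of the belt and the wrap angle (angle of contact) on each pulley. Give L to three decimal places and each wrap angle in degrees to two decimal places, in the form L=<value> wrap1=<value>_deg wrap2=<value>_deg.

L=224.436 wrap1=243.51_deg wrap2=243.51_deg

crossed belt: β = asin((r1+r2)/C) = asin(30/57) = 31.7569°
wrap1 = wrap2 = π + 2β = 243.5137°
tangent length = C·cosβ = 48.4665
L = (r1+r2)·wrap + 2·C·cosβ = 30·4.2501 + 2·48.4665 = 224.4365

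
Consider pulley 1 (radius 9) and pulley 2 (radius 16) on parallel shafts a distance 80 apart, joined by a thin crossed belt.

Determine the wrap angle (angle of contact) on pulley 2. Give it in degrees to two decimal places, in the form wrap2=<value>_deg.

crossed belt: β = asin((r1+r2)/C) = asin(25/80) = 18.2100°
wrap1 = wrap2 = π + 2β = 216.4199°

wrap2=216.42_deg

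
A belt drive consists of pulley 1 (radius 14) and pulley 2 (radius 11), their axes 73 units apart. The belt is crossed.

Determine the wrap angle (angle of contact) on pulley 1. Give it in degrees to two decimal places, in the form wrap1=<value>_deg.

wrap1=220.05_deg

crossed belt: β = asin((r1+r2)/C) = asin(25/73) = 20.0272°
wrap1 = wrap2 = π + 2β = 220.0543°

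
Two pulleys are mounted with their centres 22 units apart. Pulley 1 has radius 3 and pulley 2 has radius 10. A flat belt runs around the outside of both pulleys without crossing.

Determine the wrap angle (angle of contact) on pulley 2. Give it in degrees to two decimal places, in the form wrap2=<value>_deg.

wrap2=217.11_deg

open belt: β = asin((r2−r1)/C) = asin(7/22) = 18.5530°
wrap1 = π − 2β = 142.8940°
wrap2 = π + 2β = 217.1060°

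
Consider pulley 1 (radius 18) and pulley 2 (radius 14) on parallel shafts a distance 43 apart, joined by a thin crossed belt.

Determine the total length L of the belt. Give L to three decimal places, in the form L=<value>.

crossed belt: β = asin((r1+r2)/C) = asin(32/43) = 48.0892°
wrap1 = wrap2 = π + 2β = 276.1785°
tangent length = C·cosβ = 28.7228
L = (r1+r2)·wrap + 2·C·cosβ = 32·4.8202 + 2·28.7228 = 211.6928

L=211.693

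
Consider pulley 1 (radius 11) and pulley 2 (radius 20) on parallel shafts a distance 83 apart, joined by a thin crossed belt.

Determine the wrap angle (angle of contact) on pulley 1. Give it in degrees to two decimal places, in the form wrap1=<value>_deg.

wrap1=223.86_deg

crossed belt: β = asin((r1+r2)/C) = asin(31/83) = 21.9313°
wrap1 = wrap2 = π + 2β = 223.8625°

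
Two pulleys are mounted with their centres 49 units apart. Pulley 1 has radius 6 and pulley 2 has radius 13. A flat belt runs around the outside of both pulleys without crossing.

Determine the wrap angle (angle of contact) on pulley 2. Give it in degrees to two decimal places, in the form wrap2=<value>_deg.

open belt: β = asin((r2−r1)/C) = asin(7/49) = 8.2132°
wrap1 = π − 2β = 163.5736°
wrap2 = π + 2β = 196.4264°

wrap2=196.43_deg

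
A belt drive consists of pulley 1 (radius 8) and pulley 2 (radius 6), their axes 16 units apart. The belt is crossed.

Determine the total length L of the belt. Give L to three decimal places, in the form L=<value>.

crossed belt: β = asin((r1+r2)/C) = asin(14/16) = 61.0450°
wrap1 = wrap2 = π + 2β = 302.0900°
tangent length = C·cosβ = 7.7460
L = (r1+r2)·wrap + 2·C·cosβ = 14·5.2725 + 2·7.7460 = 89.3064

L=89.306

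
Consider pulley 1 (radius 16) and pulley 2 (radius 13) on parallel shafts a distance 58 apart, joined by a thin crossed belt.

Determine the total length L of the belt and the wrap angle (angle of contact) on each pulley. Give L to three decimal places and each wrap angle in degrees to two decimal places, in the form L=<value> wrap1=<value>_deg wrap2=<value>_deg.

crossed belt: β = asin((r1+r2)/C) = asin(29/58) = 30.0000°
wrap1 = wrap2 = π + 2β = 240.0000°
tangent length = C·cosβ = 50.2295
L = (r1+r2)·wrap + 2·C·cosβ = 29·4.1888 + 2·50.2295 = 221.9339

L=221.934 wrap1=240.00_deg wrap2=240.00_deg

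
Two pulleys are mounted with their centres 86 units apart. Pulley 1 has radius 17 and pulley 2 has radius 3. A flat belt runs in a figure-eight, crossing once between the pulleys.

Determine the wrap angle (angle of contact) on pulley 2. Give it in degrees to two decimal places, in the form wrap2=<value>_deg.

crossed belt: β = asin((r1+r2)/C) = asin(20/86) = 13.4477°
wrap1 = wrap2 = π + 2β = 206.8955°

wrap2=206.90_deg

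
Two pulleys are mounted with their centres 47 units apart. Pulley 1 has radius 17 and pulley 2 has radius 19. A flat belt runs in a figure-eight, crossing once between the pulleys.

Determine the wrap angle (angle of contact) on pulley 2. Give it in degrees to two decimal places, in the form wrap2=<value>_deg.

wrap2=279.98_deg

crossed belt: β = asin((r1+r2)/C) = asin(36/47) = 49.9922°
wrap1 = wrap2 = π + 2β = 279.9845°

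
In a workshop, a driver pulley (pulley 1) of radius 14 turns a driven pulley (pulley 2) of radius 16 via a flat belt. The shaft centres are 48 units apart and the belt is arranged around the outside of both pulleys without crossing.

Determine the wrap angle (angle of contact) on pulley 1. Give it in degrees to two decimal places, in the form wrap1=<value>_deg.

wrap1=175.22_deg

open belt: β = asin((r2−r1)/C) = asin(2/48) = 2.3880°
wrap1 = π − 2β = 175.2240°
wrap2 = π + 2β = 184.7760°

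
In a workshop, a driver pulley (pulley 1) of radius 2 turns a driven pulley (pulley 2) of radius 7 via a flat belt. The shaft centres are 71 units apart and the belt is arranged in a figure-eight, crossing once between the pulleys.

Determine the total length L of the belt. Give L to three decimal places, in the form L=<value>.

crossed belt: β = asin((r1+r2)/C) = asin(9/71) = 7.2824°
wrap1 = wrap2 = π + 2β = 194.5649°
tangent length = C·cosβ = 70.4273
L = (r1+r2)·wrap + 2·C·cosβ = 9·3.3958 + 2·70.4273 = 171.4167

L=171.417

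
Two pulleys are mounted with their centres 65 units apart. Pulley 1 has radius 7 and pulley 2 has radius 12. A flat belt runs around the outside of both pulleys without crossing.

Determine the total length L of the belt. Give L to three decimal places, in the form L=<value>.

L=190.075

open belt: β = asin((r2−r1)/C) = asin(5/65) = 4.4117°
wrap1 = π − 2β = 171.1765°
wrap2 = π + 2β = 188.8235°
tangent length = C·cosβ = 64.8074
L = r1·wrap1 + r2·wrap2 + 2·C·cosβ = 7·2.9876 + 12·3.2956 + 2·64.8074 = 190.0751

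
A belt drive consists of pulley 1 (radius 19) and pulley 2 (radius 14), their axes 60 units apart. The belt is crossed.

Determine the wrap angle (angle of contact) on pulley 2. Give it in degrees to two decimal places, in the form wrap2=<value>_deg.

crossed belt: β = asin((r1+r2)/C) = asin(33/60) = 33.3670°
wrap1 = wrap2 = π + 2β = 246.7340°

wrap2=246.73_deg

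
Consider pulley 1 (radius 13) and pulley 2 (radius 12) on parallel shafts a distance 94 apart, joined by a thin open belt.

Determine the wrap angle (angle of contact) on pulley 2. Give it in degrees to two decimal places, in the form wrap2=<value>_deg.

wrap2=178.78_deg

open belt: β = asin((r2−r1)/C) = asin(-1/94) = -0.6095°
wrap1 = π − 2β = 181.2191°
wrap2 = π + 2β = 178.7809°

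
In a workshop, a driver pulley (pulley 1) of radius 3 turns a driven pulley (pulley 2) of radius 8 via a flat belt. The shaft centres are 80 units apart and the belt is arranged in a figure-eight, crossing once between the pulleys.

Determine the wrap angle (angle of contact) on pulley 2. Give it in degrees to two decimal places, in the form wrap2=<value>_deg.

wrap2=195.81_deg

crossed belt: β = asin((r1+r2)/C) = asin(11/80) = 7.9032°
wrap1 = wrap2 = π + 2β = 195.8064°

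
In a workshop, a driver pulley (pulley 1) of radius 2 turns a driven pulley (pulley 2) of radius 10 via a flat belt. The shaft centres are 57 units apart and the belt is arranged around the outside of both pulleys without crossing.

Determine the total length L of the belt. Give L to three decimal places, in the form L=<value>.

L=152.824

open belt: β = asin((r2−r1)/C) = asin(8/57) = 8.0682°
wrap1 = π − 2β = 163.8637°
wrap2 = π + 2β = 196.1363°
tangent length = C·cosβ = 56.4358
L = r1·wrap1 + r2·wrap2 + 2·C·cosβ = 2·2.8600 + 10·3.4232 + 2·56.4358 = 152.8238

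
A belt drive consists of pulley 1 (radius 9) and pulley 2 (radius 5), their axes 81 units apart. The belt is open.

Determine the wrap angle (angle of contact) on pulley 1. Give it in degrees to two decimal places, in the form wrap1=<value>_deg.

wrap1=185.66_deg

open belt: β = asin((r2−r1)/C) = asin(-4/81) = -2.8306°
wrap1 = π − 2β = 185.6611°
wrap2 = π + 2β = 174.3389°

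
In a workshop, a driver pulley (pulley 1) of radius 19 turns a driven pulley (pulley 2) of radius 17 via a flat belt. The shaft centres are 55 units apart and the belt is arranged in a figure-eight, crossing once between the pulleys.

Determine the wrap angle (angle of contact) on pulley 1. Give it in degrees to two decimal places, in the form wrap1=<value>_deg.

crossed belt: β = asin((r1+r2)/C) = asin(36/55) = 40.8852°
wrap1 = wrap2 = π + 2β = 261.7704°

wrap1=261.77_deg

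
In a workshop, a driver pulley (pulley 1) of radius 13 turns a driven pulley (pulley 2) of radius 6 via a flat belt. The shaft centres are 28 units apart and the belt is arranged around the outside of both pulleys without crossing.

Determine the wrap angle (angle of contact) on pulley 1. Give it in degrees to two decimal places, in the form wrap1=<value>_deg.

open belt: β = asin((r2−r1)/C) = asin(-7/28) = -14.4775°
wrap1 = π − 2β = 208.9550°
wrap2 = π + 2β = 151.0450°

wrap1=208.96_deg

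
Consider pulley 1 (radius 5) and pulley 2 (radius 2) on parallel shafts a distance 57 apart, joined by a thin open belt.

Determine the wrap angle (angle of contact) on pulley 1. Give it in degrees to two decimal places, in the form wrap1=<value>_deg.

open belt: β = asin((r2−r1)/C) = asin(-3/57) = -3.0170°
wrap1 = π − 2β = 186.0339°
wrap2 = π + 2β = 173.9661°

wrap1=186.03_deg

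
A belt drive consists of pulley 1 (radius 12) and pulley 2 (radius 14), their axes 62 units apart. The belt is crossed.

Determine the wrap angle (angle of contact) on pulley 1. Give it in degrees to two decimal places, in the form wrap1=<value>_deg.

wrap1=229.59_deg

crossed belt: β = asin((r1+r2)/C) = asin(26/62) = 24.7939°
wrap1 = wrap2 = π + 2β = 229.5877°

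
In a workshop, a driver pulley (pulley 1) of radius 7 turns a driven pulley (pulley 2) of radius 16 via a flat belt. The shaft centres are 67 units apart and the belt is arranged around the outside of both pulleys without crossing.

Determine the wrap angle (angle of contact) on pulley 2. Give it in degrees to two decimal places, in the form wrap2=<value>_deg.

wrap2=195.44_deg

open belt: β = asin((r2−r1)/C) = asin(9/67) = 7.7198°
wrap1 = π − 2β = 164.5604°
wrap2 = π + 2β = 195.4396°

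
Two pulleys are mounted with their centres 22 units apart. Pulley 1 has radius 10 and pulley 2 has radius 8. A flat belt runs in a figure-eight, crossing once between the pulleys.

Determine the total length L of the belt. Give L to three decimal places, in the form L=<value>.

L=116.344

crossed belt: β = asin((r1+r2)/C) = asin(18/22) = 54.9032°
wrap1 = wrap2 = π + 2β = 289.8064°
tangent length = C·cosβ = 12.6491
L = (r1+r2)·wrap + 2·C·cosβ = 18·5.0581 + 2·12.6491 = 116.3436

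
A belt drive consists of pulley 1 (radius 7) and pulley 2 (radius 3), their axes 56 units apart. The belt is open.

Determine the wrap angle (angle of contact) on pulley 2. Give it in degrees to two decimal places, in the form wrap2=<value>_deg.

open belt: β = asin((r2−r1)/C) = asin(-4/56) = -4.0960°
wrap1 = π − 2β = 188.1921°
wrap2 = π + 2β = 171.8079°

wrap2=171.81_deg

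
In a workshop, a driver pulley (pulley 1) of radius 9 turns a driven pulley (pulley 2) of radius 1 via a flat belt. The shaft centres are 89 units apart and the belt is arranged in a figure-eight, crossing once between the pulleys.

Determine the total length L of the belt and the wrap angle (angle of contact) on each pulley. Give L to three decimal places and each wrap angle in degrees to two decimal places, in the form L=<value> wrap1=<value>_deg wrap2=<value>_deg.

L=210.541 wrap1=192.90_deg wrap2=192.90_deg

crossed belt: β = asin((r1+r2)/C) = asin(10/89) = 6.4514°
wrap1 = wrap2 = π + 2β = 192.9027°
tangent length = C·cosβ = 88.4364
L = (r1+r2)·wrap + 2·C·cosβ = 10·3.3668 + 2·88.4364 = 210.5407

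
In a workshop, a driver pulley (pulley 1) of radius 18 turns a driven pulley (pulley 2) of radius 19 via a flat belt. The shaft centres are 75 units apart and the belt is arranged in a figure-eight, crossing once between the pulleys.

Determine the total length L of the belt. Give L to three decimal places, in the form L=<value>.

L=284.893

crossed belt: β = asin((r1+r2)/C) = asin(37/75) = 29.5599°
wrap1 = wrap2 = π + 2β = 239.1198°
tangent length = C·cosβ = 65.2380
L = (r1+r2)·wrap + 2·C·cosβ = 37·4.1734 + 2·65.2380 = 284.8929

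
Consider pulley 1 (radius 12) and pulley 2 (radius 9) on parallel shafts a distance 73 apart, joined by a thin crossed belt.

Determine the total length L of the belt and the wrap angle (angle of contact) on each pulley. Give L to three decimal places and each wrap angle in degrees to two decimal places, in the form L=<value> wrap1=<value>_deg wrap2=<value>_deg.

crossed belt: β = asin((r1+r2)/C) = asin(21/73) = 16.7186°
wrap1 = wrap2 = π + 2β = 213.4372°
tangent length = C·cosβ = 69.9142
L = (r1+r2)·wrap + 2·C·cosβ = 21·3.7252 + 2·69.9142 = 218.0573

L=218.057 wrap1=213.44_deg wrap2=213.44_deg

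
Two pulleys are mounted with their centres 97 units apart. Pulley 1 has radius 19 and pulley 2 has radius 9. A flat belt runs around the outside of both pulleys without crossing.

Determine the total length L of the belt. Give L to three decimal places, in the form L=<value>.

open belt: β = asin((r2−r1)/C) = asin(-10/97) = -5.9173°
wrap1 = π − 2β = 191.8346°
wrap2 = π + 2β = 168.1654°
tangent length = C·cosβ = 96.4832
L = r1·wrap1 + r2·wrap2 + 2·C·cosβ = 19·3.3481 + 9·2.9350 + 2·96.4832 = 282.9964

L=282.996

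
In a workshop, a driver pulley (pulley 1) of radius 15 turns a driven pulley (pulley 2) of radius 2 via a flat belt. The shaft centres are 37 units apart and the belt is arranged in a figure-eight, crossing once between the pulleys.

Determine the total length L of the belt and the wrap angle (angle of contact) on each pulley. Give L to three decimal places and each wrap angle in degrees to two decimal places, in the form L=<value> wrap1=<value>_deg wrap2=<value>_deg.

L=135.365 wrap1=234.70_deg wrap2=234.70_deg

crossed belt: β = asin((r1+r2)/C) = asin(17/37) = 27.3522°
wrap1 = wrap2 = π + 2β = 234.7045°
tangent length = C·cosβ = 32.8634
L = (r1+r2)·wrap + 2·C·cosβ = 17·4.0964 + 2·32.8634 = 135.3649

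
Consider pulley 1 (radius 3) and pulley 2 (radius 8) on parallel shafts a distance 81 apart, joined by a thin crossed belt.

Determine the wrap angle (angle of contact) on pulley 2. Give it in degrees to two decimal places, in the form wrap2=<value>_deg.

crossed belt: β = asin((r1+r2)/C) = asin(11/81) = 7.8050°
wrap1 = wrap2 = π + 2β = 195.6101°

wrap2=195.61_deg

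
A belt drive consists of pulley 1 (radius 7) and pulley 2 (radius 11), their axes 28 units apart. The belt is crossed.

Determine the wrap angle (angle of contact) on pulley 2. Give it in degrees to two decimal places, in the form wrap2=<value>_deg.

wrap2=260.01_deg

crossed belt: β = asin((r1+r2)/C) = asin(18/28) = 40.0052°
wrap1 = wrap2 = π + 2β = 260.0104°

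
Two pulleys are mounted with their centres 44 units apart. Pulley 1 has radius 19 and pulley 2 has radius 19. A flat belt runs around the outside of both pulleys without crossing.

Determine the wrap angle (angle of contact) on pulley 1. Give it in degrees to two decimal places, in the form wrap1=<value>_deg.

open belt: β = asin((r2−r1)/C) = asin(0/44) = 0.0000°
wrap1 = π − 2β = 180.0000°
wrap2 = π + 2β = 180.0000°

wrap1=180.00_deg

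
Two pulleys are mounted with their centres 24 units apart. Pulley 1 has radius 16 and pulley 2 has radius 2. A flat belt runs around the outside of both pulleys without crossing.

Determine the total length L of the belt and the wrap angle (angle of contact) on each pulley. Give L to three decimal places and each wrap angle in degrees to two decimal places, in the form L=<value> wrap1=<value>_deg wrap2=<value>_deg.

L=112.975 wrap1=251.37_deg wrap2=108.63_deg

open belt: β = asin((r2−r1)/C) = asin(-14/24) = -35.6853°
wrap1 = π − 2β = 251.3707°
wrap2 = π + 2β = 108.6293°
tangent length = C·cosβ = 19.4936
L = r1·wrap1 + r2·wrap2 + 2·C·cosβ = 16·4.3872 + 2·1.8959 + 2·19.4936 = 112.9750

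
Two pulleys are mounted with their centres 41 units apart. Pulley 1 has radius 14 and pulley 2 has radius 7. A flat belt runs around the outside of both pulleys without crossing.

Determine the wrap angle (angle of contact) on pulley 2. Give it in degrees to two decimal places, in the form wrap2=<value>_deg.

wrap2=160.34_deg

open belt: β = asin((r2−r1)/C) = asin(-7/41) = -9.8304°
wrap1 = π − 2β = 199.6607°
wrap2 = π + 2β = 160.3393°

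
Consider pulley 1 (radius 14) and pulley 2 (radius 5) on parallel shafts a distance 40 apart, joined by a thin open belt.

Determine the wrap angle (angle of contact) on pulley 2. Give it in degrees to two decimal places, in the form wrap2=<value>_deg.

wrap2=153.99_deg

open belt: β = asin((r2−r1)/C) = asin(-9/40) = -13.0029°
wrap1 = π − 2β = 206.0058°
wrap2 = π + 2β = 153.9942°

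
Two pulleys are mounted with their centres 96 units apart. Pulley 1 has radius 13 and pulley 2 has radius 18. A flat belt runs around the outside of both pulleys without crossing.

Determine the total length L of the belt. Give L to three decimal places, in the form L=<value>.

L=289.650

open belt: β = asin((r2−r1)/C) = asin(5/96) = 2.9855°
wrap1 = π − 2β = 174.0290°
wrap2 = π + 2β = 185.9710°
tangent length = C·cosβ = 95.8697
L = r1·wrap1 + r2·wrap2 + 2·C·cosβ = 13·3.0374 + 18·3.2458 + 2·95.8697 = 289.6498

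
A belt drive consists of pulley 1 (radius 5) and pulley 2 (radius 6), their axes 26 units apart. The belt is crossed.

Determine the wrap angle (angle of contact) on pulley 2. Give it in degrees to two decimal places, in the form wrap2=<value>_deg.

crossed belt: β = asin((r1+r2)/C) = asin(11/26) = 25.0290°
wrap1 = wrap2 = π + 2β = 230.0580°

wrap2=230.06_deg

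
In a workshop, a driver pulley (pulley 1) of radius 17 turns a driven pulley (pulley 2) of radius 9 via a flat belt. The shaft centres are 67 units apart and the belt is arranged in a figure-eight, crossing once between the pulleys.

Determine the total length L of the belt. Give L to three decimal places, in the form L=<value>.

L=225.904

crossed belt: β = asin((r1+r2)/C) = asin(26/67) = 22.8338°
wrap1 = wrap2 = π + 2β = 225.6676°
tangent length = C·cosβ = 61.7495
L = (r1+r2)·wrap + 2·C·cosβ = 26·3.9386 + 2·61.7495 = 225.9037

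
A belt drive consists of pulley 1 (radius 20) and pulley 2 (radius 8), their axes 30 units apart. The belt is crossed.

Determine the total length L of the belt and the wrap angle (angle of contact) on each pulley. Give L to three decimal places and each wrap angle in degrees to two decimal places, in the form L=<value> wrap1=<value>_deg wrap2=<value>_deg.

L=176.906 wrap1=317.92_deg wrap2=317.92_deg

crossed belt: β = asin((r1+r2)/C) = asin(28/30) = 68.9605°
wrap1 = wrap2 = π + 2β = 317.9211°
tangent length = C·cosβ = 10.7703
L = (r1+r2)·wrap + 2·C·cosβ = 28·5.5488 + 2·10.7703 = 176.9062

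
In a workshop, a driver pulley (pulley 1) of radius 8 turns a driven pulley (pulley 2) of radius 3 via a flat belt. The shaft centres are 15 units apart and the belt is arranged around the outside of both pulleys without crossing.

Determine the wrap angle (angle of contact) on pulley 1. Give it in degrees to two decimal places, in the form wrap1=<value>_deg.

wrap1=218.94_deg

open belt: β = asin((r2−r1)/C) = asin(-5/15) = -19.4712°
wrap1 = π − 2β = 218.9424°
wrap2 = π + 2β = 141.0576°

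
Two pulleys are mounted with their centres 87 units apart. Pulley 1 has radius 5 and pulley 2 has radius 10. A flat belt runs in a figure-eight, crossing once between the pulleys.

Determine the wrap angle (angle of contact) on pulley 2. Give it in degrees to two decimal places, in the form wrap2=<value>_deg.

wrap2=199.86_deg

crossed belt: β = asin((r1+r2)/C) = asin(15/87) = 9.9282°
wrap1 = wrap2 = π + 2β = 199.8564°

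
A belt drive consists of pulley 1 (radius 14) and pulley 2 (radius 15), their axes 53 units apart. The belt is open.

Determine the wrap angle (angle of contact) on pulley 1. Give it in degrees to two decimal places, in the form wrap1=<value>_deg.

open belt: β = asin((r2−r1)/C) = asin(1/53) = 1.0811°
wrap1 = π − 2β = 177.8378°
wrap2 = π + 2β = 182.1622°

wrap1=177.84_deg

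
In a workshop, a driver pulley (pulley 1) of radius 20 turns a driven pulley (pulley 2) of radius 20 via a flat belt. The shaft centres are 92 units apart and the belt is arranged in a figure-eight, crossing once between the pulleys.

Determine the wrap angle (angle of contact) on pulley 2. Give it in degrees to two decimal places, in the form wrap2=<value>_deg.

crossed belt: β = asin((r1+r2)/C) = asin(40/92) = 25.7715°
wrap1 = wrap2 = π + 2β = 231.5429°

wrap2=231.54_deg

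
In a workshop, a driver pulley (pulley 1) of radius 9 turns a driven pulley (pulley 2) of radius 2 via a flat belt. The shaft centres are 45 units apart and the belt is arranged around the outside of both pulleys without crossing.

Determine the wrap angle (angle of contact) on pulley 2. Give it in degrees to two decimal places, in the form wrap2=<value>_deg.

open belt: β = asin((r2−r1)/C) = asin(-7/45) = -8.9490°
wrap1 = π − 2β = 197.8980°
wrap2 = π + 2β = 162.1020°

wrap2=162.10_deg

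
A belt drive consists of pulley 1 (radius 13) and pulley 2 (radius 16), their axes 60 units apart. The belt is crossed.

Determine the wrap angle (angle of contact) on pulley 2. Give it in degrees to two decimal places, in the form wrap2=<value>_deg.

wrap2=237.81_deg

crossed belt: β = asin((r1+r2)/C) = asin(29/60) = 28.9033°
wrap1 = wrap2 = π + 2β = 237.8067°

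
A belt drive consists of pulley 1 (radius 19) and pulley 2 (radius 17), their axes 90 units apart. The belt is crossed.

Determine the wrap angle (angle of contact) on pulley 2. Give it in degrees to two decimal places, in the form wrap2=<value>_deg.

wrap2=227.16_deg

crossed belt: β = asin((r1+r2)/C) = asin(36/90) = 23.5782°
wrap1 = wrap2 = π + 2β = 227.1564°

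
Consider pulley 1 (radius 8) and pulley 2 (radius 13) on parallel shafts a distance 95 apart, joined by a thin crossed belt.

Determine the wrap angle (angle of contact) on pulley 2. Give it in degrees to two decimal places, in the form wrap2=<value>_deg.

wrap2=205.54_deg

crossed belt: β = asin((r1+r2)/C) = asin(21/95) = 12.7709°
wrap1 = wrap2 = π + 2β = 205.5417°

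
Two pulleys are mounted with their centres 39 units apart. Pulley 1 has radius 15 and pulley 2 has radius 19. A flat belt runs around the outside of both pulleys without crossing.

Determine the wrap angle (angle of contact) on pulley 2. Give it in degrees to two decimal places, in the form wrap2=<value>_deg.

open belt: β = asin((r2−r1)/C) = asin(4/39) = 5.8868°
wrap1 = π − 2β = 168.2263°
wrap2 = π + 2β = 191.7737°

wrap2=191.77_deg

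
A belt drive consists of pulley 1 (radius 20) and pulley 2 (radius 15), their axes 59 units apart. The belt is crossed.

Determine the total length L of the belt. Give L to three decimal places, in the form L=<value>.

L=249.404

crossed belt: β = asin((r1+r2)/C) = asin(35/59) = 36.3859°
wrap1 = wrap2 = π + 2β = 252.7717°
tangent length = C·cosβ = 47.4974
L = (r1+r2)·wrap + 2·C·cosβ = 35·4.4117 + 2·47.4974 = 249.4042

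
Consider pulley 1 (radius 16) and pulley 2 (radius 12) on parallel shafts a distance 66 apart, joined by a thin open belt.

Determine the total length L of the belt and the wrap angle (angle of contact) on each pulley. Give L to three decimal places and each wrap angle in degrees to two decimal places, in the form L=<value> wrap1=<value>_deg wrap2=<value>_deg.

open belt: β = asin((r2−r1)/C) = asin(-4/66) = -3.4746°
wrap1 = π − 2β = 186.9492°
wrap2 = π + 2β = 173.0508°
tangent length = C·cosβ = 65.8787
L = r1·wrap1 + r2·wrap2 + 2·C·cosβ = 16·3.2629 + 12·3.0203 + 2·65.8787 = 220.2071

L=220.207 wrap1=186.95_deg wrap2=173.05_deg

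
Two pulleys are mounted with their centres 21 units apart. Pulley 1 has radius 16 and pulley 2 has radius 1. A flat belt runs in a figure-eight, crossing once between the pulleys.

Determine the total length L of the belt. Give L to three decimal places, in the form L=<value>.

crossed belt: β = asin((r1+r2)/C) = asin(17/21) = 54.0494°
wrap1 = wrap2 = π + 2β = 288.0989°
tangent length = C·cosβ = 12.3288
L = (r1+r2)·wrap + 2·C·cosβ = 17·5.0283 + 2·12.3288 = 110.1383

L=110.138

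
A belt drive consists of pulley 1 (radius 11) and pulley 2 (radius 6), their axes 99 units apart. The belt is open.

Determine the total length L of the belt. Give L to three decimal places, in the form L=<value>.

L=251.660

open belt: β = asin((r2−r1)/C) = asin(-5/99) = -2.8950°
wrap1 = π − 2β = 185.7899°
wrap2 = π + 2β = 174.2101°
tangent length = C·cosβ = 98.8737
L = r1·wrap1 + r2·wrap2 + 2·C·cosβ = 11·3.2426 + 6·3.0405 + 2·98.8737 = 251.6597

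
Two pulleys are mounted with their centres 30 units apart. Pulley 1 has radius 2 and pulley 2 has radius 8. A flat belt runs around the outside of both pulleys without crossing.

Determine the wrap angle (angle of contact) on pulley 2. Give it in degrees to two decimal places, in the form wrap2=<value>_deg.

wrap2=203.07_deg

open belt: β = asin((r2−r1)/C) = asin(6/30) = 11.5370°
wrap1 = π − 2β = 156.9261°
wrap2 = π + 2β = 203.0739°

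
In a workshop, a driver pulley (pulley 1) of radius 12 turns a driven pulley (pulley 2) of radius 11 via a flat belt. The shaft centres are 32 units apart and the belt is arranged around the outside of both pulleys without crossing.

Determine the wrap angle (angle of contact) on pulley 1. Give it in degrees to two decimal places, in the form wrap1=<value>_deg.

open belt: β = asin((r2−r1)/C) = asin(-1/32) = -1.7908°
wrap1 = π − 2β = 183.5816°
wrap2 = π + 2β = 176.4184°

wrap1=183.58_deg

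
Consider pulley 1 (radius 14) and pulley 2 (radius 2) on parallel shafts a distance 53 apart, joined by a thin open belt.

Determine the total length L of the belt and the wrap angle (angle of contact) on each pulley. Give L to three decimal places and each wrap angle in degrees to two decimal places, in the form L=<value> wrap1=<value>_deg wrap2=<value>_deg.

open belt: β = asin((r2−r1)/C) = asin(-12/53) = -13.0861°
wrap1 = π − 2β = 206.1722°
wrap2 = π + 2β = 153.8278°
tangent length = C·cosβ = 51.6236
L = r1·wrap1 + r2·wrap2 + 2·C·cosβ = 14·3.5984 + 2·2.6848 + 2·51.6236 = 158.9943

L=158.994 wrap1=206.17_deg wrap2=153.83_deg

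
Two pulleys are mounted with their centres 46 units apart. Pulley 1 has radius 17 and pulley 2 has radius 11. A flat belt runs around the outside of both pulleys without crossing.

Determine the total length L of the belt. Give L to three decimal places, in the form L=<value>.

open belt: β = asin((r2−r1)/C) = asin(-6/46) = -7.4947°
wrap1 = π − 2β = 194.9894°
wrap2 = π + 2β = 165.0106°
tangent length = C·cosβ = 45.6070
L = r1·wrap1 + r2·wrap2 + 2·C·cosβ = 17·3.4032 + 11·2.8800 + 2·45.6070 = 180.7483

L=180.748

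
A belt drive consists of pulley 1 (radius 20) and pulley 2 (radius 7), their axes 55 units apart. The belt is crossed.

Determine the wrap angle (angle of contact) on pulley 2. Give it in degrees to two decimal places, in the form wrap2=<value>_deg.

wrap2=238.80_deg

crossed belt: β = asin((r1+r2)/C) = asin(27/55) = 29.4004°
wrap1 = wrap2 = π + 2β = 238.8007°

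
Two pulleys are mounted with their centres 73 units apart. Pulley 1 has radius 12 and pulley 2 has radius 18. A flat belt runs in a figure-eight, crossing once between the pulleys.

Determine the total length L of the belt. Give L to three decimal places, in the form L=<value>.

crossed belt: β = asin((r1+r2)/C) = asin(30/73) = 24.2651°
wrap1 = wrap2 = π + 2β = 228.5302°
tangent length = C·cosβ = 66.5507
L = (r1+r2)·wrap + 2·C·cosβ = 30·3.9886 + 2·66.5507 = 252.7596

L=252.760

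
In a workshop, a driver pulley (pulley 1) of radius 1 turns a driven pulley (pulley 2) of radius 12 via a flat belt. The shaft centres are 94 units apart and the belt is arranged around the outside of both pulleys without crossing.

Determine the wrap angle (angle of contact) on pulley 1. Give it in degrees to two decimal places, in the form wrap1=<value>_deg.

open belt: β = asin((r2−r1)/C) = asin(11/94) = 6.7202°
wrap1 = π − 2β = 166.5596°
wrap2 = π + 2β = 193.4404°

wrap1=166.56_deg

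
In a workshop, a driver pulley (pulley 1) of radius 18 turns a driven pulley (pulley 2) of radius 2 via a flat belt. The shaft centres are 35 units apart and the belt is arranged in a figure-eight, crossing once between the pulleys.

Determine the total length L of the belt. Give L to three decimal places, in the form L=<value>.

crossed belt: β = asin((r1+r2)/C) = asin(20/35) = 34.8499°
wrap1 = wrap2 = π + 2β = 249.6998°
tangent length = C·cosβ = 28.7228
L = (r1+r2)·wrap + 2·C·cosβ = 20·4.3581 + 2·28.7228 = 144.6073

L=144.607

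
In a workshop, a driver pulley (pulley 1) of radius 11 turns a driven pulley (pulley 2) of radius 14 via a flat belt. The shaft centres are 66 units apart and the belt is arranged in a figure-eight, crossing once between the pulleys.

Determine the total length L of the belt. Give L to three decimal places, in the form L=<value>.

crossed belt: β = asin((r1+r2)/C) = asin(25/66) = 22.2586°
wrap1 = wrap2 = π + 2β = 224.5172°
tangent length = C·cosβ = 61.0819
L = (r1+r2)·wrap + 2·C·cosβ = 25·3.9186 + 2·61.0819 = 220.1280

L=220.128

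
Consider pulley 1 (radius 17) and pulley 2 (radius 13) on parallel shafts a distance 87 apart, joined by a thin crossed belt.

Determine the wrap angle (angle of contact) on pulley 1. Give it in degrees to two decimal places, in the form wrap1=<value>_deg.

wrap1=220.34_deg

crossed belt: β = asin((r1+r2)/C) = asin(30/87) = 20.1713°
wrap1 = wrap2 = π + 2β = 220.3425°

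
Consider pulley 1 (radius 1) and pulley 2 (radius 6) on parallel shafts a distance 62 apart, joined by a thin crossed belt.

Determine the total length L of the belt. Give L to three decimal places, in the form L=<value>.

L=146.782

crossed belt: β = asin((r1+r2)/C) = asin(7/62) = 6.4827°
wrap1 = wrap2 = π + 2β = 192.9654°
tangent length = C·cosβ = 61.6036
L = (r1+r2)·wrap + 2·C·cosβ = 7·3.3679 + 2·61.6036 = 146.7823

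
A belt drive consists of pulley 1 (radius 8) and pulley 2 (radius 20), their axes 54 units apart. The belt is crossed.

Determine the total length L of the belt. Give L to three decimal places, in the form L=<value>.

crossed belt: β = asin((r1+r2)/C) = asin(28/54) = 31.2329°
wrap1 = wrap2 = π + 2β = 242.4659°
tangent length = C·cosβ = 46.1736
L = (r1+r2)·wrap + 2·C·cosβ = 28·4.2318 + 2·46.1736 = 210.8383

L=210.838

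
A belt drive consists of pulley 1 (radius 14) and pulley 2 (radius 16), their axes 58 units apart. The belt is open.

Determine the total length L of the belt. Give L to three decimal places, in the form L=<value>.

L=210.317

open belt: β = asin((r2−r1)/C) = asin(2/58) = 1.9761°
wrap1 = π − 2β = 176.0478°
wrap2 = π + 2β = 183.9522°
tangent length = C·cosβ = 57.9655
L = r1·wrap1 + r2·wrap2 + 2·C·cosβ = 14·3.0726 + 16·3.2106 + 2·57.9655 = 210.3168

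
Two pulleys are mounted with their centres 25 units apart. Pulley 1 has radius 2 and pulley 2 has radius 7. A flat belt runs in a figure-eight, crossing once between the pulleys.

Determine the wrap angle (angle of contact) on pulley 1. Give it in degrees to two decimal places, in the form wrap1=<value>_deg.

crossed belt: β = asin((r1+r2)/C) = asin(9/25) = 21.1002°
wrap1 = wrap2 = π + 2β = 222.2004°

wrap1=222.20_deg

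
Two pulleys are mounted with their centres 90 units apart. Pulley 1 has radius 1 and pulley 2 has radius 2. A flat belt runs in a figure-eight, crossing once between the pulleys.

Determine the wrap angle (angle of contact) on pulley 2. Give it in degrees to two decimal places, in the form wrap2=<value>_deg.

crossed belt: β = asin((r1+r2)/C) = asin(3/90) = 1.9102°
wrap1 = wrap2 = π + 2β = 183.8204°

wrap2=183.82_deg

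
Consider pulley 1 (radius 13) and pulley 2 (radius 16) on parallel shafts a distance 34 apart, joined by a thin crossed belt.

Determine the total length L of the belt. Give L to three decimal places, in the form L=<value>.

crossed belt: β = asin((r1+r2)/C) = asin(29/34) = 58.5330°
wrap1 = wrap2 = π + 2β = 297.0660°
tangent length = C·cosβ = 17.7482
L = (r1+r2)·wrap + 2·C·cosβ = 29·5.1848 + 2·17.7482 = 185.8551

L=185.855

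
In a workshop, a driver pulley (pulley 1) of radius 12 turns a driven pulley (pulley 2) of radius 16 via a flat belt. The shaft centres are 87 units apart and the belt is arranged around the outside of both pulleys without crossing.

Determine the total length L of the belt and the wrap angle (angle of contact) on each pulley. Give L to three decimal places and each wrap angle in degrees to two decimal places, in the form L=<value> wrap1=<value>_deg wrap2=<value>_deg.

open belt: β = asin((r2−r1)/C) = asin(4/87) = 2.6352°
wrap1 = π − 2β = 174.7296°
wrap2 = π + 2β = 185.2704°
tangent length = C·cosβ = 86.9080
L = r1·wrap1 + r2·wrap2 + 2·C·cosβ = 12·3.0496 + 16·3.2336 + 2·86.9080 = 262.1485

L=262.149 wrap1=174.73_deg wrap2=185.27_deg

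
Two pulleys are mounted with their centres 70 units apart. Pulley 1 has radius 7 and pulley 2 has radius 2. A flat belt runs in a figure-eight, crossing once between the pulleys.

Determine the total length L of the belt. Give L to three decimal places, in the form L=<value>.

crossed belt: β = asin((r1+r2)/C) = asin(9/70) = 7.3870°
wrap1 = wrap2 = π + 2β = 194.7741°
tangent length = C·cosβ = 69.4190
L = (r1+r2)·wrap + 2·C·cosβ = 9·3.3994 + 2·69.4190 = 169.4331

L=169.433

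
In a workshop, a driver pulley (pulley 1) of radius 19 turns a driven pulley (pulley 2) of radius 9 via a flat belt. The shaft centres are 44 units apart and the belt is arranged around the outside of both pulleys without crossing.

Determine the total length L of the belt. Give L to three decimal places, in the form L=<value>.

open belt: β = asin((r2−r1)/C) = asin(-10/44) = -13.1366°
wrap1 = π − 2β = 206.2731°
wrap2 = π + 2β = 153.7269°
tangent length = C·cosβ = 42.8486
L = r1·wrap1 + r2·wrap2 + 2·C·cosβ = 19·3.6001 + 9·2.6830 + 2·42.8486 = 178.2473

L=178.247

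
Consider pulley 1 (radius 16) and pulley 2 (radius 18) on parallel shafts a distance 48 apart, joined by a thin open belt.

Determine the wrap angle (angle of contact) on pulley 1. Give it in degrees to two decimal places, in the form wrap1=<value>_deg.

wrap1=175.22_deg

open belt: β = asin((r2−r1)/C) = asin(2/48) = 2.3880°
wrap1 = π − 2β = 175.2240°
wrap2 = π + 2β = 184.7760°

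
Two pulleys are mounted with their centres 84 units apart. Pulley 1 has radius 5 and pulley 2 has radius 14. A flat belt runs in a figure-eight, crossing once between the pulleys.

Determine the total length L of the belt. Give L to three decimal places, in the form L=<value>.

L=232.006

crossed belt: β = asin((r1+r2)/C) = asin(19/84) = 13.0729°
wrap1 = wrap2 = π + 2β = 206.1458°
tangent length = C·cosβ = 81.8230
L = (r1+r2)·wrap + 2·C·cosβ = 19·3.5979 + 2·81.8230 = 232.0065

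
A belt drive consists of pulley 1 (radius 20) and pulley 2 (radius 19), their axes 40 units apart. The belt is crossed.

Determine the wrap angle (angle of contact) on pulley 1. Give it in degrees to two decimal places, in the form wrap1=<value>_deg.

wrap1=334.32_deg

crossed belt: β = asin((r1+r2)/C) = asin(39/40) = 77.1614°
wrap1 = wrap2 = π + 2β = 334.3229°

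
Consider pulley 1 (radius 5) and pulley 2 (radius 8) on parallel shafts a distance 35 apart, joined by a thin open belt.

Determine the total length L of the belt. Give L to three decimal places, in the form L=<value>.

open belt: β = asin((r2−r1)/C) = asin(3/35) = 4.9171°
wrap1 = π − 2β = 170.1658°
wrap2 = π + 2β = 189.8342°
tangent length = C·cosβ = 34.8712
L = r1·wrap1 + r2·wrap2 + 2·C·cosβ = 5·2.9700 + 8·3.3132 + 2·34.8712 = 111.0980

L=111.098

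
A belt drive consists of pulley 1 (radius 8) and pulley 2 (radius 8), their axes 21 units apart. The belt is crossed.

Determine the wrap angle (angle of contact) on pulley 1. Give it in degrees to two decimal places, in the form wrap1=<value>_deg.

crossed belt: β = asin((r1+r2)/C) = asin(16/21) = 49.6324°
wrap1 = wrap2 = π + 2β = 279.2648°

wrap1=279.26_deg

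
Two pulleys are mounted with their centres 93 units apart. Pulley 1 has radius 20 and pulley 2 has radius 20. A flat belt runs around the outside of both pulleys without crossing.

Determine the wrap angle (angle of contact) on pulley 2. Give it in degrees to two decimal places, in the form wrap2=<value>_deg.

wrap2=180.00_deg

open belt: β = asin((r2−r1)/C) = asin(0/93) = 0.0000°
wrap1 = π − 2β = 180.0000°
wrap2 = π + 2β = 180.0000°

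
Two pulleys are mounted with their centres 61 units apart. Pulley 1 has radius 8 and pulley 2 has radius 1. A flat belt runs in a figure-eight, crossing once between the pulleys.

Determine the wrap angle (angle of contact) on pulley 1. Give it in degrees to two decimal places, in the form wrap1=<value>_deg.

crossed belt: β = asin((r1+r2)/C) = asin(9/61) = 8.4844°
wrap1 = wrap2 = π + 2β = 196.9689°

wrap1=196.97_deg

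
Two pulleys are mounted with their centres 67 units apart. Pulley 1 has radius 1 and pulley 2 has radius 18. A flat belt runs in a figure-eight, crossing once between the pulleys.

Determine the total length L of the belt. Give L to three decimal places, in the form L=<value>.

crossed belt: β = asin((r1+r2)/C) = asin(19/67) = 16.4741°
wrap1 = wrap2 = π + 2β = 212.9482°
tangent length = C·cosβ = 64.2495
L = (r1+r2)·wrap + 2·C·cosβ = 19·3.7166 + 2·64.2495 = 199.1153

L=199.115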